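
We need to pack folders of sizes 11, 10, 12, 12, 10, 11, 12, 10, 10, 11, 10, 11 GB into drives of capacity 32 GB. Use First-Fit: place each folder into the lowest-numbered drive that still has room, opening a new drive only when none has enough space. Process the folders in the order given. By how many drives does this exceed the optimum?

First-Fit: [11,10,10] [12,12] [11,12] [10,10,11] [10,11] → 5 drives.
Total size 130 GB; any packing needs at least ⌈130/32⌉ = 5 drives.
So 5 is already optimal.

0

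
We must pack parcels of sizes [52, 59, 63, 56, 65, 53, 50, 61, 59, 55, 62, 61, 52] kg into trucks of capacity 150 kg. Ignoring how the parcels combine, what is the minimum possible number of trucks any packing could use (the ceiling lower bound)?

5 trucks

Total size = 52 + 59 + 63 + 56 + 65 + 53 + 50 + 61 + 59 + 55 + 62 + 61 + 52 = 748 kg.
⌈748 / 150⌉ = 5.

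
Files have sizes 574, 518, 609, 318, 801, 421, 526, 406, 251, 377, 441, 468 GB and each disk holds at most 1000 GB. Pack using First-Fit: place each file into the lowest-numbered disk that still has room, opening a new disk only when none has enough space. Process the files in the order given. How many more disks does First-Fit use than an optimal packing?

1

First-Fit: [574,318] [518,421] [609,251] [801] [526,406] [377,441] [468] → 7 disks.
Total size 5710 GB; any packing needs at least ⌈5710/1000⌉ = 6 disks.
An optimal packing achieves that bound: [801] [609,377] [574,421] [526,468] [518,441] [406,318,251] → 6 disks.
Excess: 7 − 6 = 1.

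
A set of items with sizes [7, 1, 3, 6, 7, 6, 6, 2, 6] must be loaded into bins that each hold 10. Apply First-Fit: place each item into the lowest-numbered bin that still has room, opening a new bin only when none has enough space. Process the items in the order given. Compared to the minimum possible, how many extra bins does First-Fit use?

First-Fit: [7,1,2] [3,6] [7] [6] [6] [6] → 6 bins.
6 items exceed 5 (half the capacity), and no two of those can share a bin, so at least 6 bins are needed.
So 6 is already optimal.

0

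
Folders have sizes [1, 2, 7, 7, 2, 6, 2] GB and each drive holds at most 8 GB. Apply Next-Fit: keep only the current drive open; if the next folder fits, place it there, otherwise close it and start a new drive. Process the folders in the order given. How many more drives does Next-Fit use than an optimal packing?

Next-Fit: [1,2] [7] [7] [2,6] [2] → 5 drives.
Total size 27 GB; any packing needs at least ⌈27/8⌉ = 4 drives.
An optimal packing achieves that bound: [7,1] [7] [6,2] [2,2] → 4 drives.
Excess: 5 − 4 = 1.

1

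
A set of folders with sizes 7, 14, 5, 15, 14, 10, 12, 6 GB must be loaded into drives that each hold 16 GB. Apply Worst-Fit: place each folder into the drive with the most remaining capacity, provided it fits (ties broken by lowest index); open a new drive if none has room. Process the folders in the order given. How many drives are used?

6 drives

drive 1: place 7 GB, 9 GB left
drive 2: place 14 GB, 2 GB left
drive 1: place 5 GB, 4 GB left
drive 3: place 15 GB, 1 GB left
drive 4: place 14 GB, 2 GB left
drive 5: place 10 GB, 6 GB left
drive 6: place 12 GB, 4 GB left
drive 5: place 6 GB, 0 GB left
Final drives: [7,5] [14] [15] [14] [10,6] [12].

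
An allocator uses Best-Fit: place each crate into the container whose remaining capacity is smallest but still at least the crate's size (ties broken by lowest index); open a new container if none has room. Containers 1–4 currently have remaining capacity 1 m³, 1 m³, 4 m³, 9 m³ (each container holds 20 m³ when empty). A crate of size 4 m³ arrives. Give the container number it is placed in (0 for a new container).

3

Containers with room: container 3 (4 m³), container 4 (9 m³).
Tightest fit is container 3 with 4 m³ free.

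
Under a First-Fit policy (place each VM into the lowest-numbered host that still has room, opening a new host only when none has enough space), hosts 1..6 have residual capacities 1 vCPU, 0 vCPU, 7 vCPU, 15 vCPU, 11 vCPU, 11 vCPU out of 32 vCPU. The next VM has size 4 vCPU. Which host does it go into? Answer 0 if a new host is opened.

Hosts with room: host 3 (7 vCPU), host 4 (15 vCPU), host 5 (11 vCPU), host 6 (11 vCPU).
The first with room is host 3.

3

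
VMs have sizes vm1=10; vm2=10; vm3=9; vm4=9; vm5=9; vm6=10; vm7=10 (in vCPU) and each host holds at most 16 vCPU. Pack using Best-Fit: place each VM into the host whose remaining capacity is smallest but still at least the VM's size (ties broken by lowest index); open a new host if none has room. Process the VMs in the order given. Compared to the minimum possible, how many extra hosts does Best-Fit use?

Best-Fit: [10] [10] [9] [9] [9] [10] [10] → 7 hosts.
7 VMs exceed 8 vCPU (half the capacity), and no two of those can share a host, so at least 7 hosts are needed.
So 7 is already optimal.

0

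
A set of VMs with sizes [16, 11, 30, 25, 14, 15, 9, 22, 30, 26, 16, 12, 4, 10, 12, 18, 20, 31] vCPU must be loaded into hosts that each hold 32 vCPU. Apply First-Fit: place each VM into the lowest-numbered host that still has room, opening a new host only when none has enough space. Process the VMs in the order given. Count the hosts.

12

16 vCPU → host 1 (remaining 16 vCPU)
11 vCPU → host 1 (remaining 5 vCPU)
30 vCPU → host 2 (remaining 2 vCPU)
25 vCPU → host 3 (remaining 7 vCPU)
14 vCPU → host 4 (remaining 18 vCPU)
15 vCPU → host 4 (remaining 3 vCPU)
9 vCPU → host 5 (remaining 23 vCPU)
22 vCPU → host 5 (remaining 1 vCPU)
30 vCPU → host 6 (remaining 2 vCPU)
26 vCPU → host 7 (remaining 6 vCPU)
16 vCPU → host 8 (remaining 16 vCPU)
12 vCPU → host 8 (remaining 4 vCPU)
4 vCPU → host 1 (remaining 1 vCPU)
10 vCPU → host 9 (remaining 22 vCPU)
12 vCPU → host 9 (remaining 10 vCPU)
18 vCPU → host 10 (remaining 14 vCPU)
20 vCPU → host 11 (remaining 12 vCPU)
31 vCPU → host 12 (remaining 1 vCPU)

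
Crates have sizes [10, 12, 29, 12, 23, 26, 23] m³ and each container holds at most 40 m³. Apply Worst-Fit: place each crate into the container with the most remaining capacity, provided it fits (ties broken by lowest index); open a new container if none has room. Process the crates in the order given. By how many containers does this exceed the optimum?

Worst-Fit: [10,12,12] [29] [23] [26] [23] → 5 containers.
Total size 135 m³; any packing needs at least ⌈135/40⌉ = 4 containers.
An optimal packing achieves that bound: [29,10] [26,12] [23,12] [23] → 4 containers.
Excess: 5 − 4 = 1.

1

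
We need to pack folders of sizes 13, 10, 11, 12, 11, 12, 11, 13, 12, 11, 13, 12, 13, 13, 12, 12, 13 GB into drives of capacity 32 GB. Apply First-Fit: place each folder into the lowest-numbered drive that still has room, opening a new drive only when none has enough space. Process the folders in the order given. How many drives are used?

9 drives

13 GB → drive 1 (remaining 19 GB)
10 GB → drive 1 (remaining 9 GB)
11 GB → drive 2 (remaining 21 GB)
12 GB → drive 2 (remaining 9 GB)
11 GB → drive 3 (remaining 21 GB)
12 GB → drive 3 (remaining 9 GB)
11 GB → drive 4 (remaining 21 GB)
13 GB → drive 4 (remaining 8 GB)
12 GB → drive 5 (remaining 20 GB)
11 GB → drive 5 (remaining 9 GB)
13 GB → drive 6 (remaining 19 GB)
12 GB → drive 6 (remaining 7 GB)
13 GB → drive 7 (remaining 19 GB)
13 GB → drive 7 (remaining 6 GB)
12 GB → drive 8 (remaining 20 GB)
12 GB → drive 8 (remaining 8 GB)
13 GB → drive 9 (remaining 19 GB)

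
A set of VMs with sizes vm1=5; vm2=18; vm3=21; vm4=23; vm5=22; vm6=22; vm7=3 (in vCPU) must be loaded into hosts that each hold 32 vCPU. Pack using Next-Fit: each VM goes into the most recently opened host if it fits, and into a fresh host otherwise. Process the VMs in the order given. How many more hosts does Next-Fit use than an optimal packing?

0

Next-Fit: [5,18] [21] [23] [22] [22,3] → 5 hosts.
5 VMs exceed 16 vCPU (half the capacity), and no two of those can share a host, so at least 5 hosts are needed.
So 5 is already optimal.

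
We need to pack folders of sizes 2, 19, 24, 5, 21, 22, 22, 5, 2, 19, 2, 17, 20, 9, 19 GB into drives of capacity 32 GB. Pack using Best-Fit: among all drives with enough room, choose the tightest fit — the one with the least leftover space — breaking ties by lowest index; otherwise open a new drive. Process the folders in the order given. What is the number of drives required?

drive 1: place 2 GB, 30 GB left
drive 1: place 19 GB, 11 GB left
drive 2: place 24 GB, 8 GB left
drive 2: place 5 GB, 3 GB left
drive 3: place 21 GB, 11 GB left
drive 4: place 22 GB, 10 GB left
drive 5: place 22 GB, 10 GB left
drive 4: place 5 GB, 5 GB left
drive 2: place 2 GB, 1 GB left
drive 6: place 19 GB, 13 GB left
drive 4: place 2 GB, 3 GB left
drive 7: place 17 GB, 15 GB left
drive 8: place 20 GB, 12 GB left
drive 5: place 9 GB, 1 GB left
drive 9: place 19 GB, 13 GB left
Final drives: [2,19] [24,5,2] [21] [22,5,2] [22,9] [19] [17] [20] [19].

9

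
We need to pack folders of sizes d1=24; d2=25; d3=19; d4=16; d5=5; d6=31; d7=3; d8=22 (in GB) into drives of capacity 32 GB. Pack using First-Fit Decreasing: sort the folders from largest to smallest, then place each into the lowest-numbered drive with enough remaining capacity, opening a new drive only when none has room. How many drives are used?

Sorted descending: 31, 25, 24, 22, 19, 16, 5, 3.
31 GB → drive 1 (remaining 1 GB)
25 GB → drive 2 (remaining 7 GB)
24 GB → drive 3 (remaining 8 GB)
22 GB → drive 4 (remaining 10 GB)
19 GB → drive 5 (remaining 13 GB)
16 GB → drive 6 (remaining 16 GB)
5 GB → drive 2 (remaining 2 GB)
3 GB → drive 3 (remaining 5 GB)

6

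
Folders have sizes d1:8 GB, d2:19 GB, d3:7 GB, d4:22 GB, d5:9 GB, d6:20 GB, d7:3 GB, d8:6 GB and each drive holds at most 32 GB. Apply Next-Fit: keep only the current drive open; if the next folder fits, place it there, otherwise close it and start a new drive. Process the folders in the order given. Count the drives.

4 drives

Put d1 (8 GB) in drive 1; 24 GB remain.
Put d2 (19 GB) in drive 1; 5 GB remain.
Put d3 (7 GB) in drive 2; 25 GB remain.
Put d4 (22 GB) in drive 2; 3 GB remain.
Put d5 (9 GB) in drive 3; 23 GB remain.
Put d6 (20 GB) in drive 3; 3 GB remain.
Put d7 (3 GB) in drive 3; 0 GB remain.
Put d8 (6 GB) in drive 4; 26 GB remain.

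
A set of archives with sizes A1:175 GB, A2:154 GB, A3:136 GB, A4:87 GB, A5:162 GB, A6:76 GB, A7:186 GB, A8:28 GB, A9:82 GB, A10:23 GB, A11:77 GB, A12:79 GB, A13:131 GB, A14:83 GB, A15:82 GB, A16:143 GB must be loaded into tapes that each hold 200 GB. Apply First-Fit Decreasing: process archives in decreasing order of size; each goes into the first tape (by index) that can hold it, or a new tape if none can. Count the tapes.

11

Sorted descending: 186, 175, 162, 154, 143, 136, 131, 87, 83, 82, 82, 79, 77, 76, 28, 23.
tape 1: place 186 GB, 14 GB left
tape 2: place 175 GB, 25 GB left
tape 3: place 162 GB, 38 GB left
tape 4: place 154 GB, 46 GB left
tape 5: place 143 GB, 57 GB left
tape 6: place 136 GB, 64 GB left
tape 7: place 131 GB, 69 GB left
tape 8: place 87 GB, 113 GB left
tape 8: place 83 GB, 30 GB left
tape 9: place 82 GB, 118 GB left
tape 9: place 82 GB, 36 GB left
tape 10: place 79 GB, 121 GB left
tape 10: place 77 GB, 44 GB left
tape 11: place 76 GB, 124 GB left
tape 3: place 28 GB, 10 GB left
tape 2: place 23 GB, 2 GB left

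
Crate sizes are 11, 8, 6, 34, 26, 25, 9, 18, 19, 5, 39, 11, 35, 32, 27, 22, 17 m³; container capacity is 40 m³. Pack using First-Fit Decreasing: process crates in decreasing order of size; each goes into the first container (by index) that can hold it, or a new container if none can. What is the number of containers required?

Sorted descending: 39, 35, 34, 32, 27, 26, 25, 22, 19, 18, 17, 11, 11, 9, 8, 6, 5.
container 1: place 39 m³, 1 m³ left
container 2: place 35 m³, 5 m³ left
container 3: place 34 m³, 6 m³ left
container 4: place 32 m³, 8 m³ left
container 5: place 27 m³, 13 m³ left
container 6: place 26 m³, 14 m³ left
container 7: place 25 m³, 15 m³ left
container 8: place 22 m³, 18 m³ left
container 9: place 19 m³, 21 m³ left
container 8: place 18 m³, 0 m³ left
container 9: place 17 m³, 4 m³ left
container 5: place 11 m³, 2 m³ left
container 6: place 11 m³, 3 m³ left
container 7: place 9 m³, 6 m³ left
container 4: place 8 m³, 0 m³ left
container 3: place 6 m³, 0 m³ left
container 2: place 5 m³, 0 m³ left

9 containers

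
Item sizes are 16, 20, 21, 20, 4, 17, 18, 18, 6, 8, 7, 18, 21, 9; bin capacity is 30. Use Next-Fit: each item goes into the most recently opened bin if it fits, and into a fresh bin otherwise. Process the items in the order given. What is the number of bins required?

10 bins

16 → bin 1 (remaining 14)
20 → bin 2 (remaining 10)
21 → bin 3 (remaining 9)
20 → bin 4 (remaining 10)
4 → bin 4 (remaining 6)
17 → bin 5 (remaining 13)
18 → bin 6 (remaining 12)
18 → bin 7 (remaining 12)
6 → bin 7 (remaining 6)
8 → bin 8 (remaining 22)
7 → bin 8 (remaining 15)
18 → bin 9 (remaining 12)
21 → bin 10 (remaining 9)
9 → bin 10 (remaining 0)
Final bins: [16] [20] [21] [20,4] [17] [18] [18,6] [8,7] [18] [21,9].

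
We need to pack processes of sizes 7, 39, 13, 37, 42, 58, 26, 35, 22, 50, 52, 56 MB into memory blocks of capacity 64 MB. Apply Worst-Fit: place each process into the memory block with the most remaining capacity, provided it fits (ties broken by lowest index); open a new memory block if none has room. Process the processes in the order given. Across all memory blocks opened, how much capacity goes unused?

Put 7 MB in memory block 1; 57 MB remain.
Put 39 MB in memory block 1; 18 MB remain.
Put 13 MB in memory block 1; 5 MB remain.
Put 37 MB in memory block 2; 27 MB remain.
Put 42 MB in memory block 3; 22 MB remain.
Put 58 MB in memory block 4; 6 MB remain.
Put 26 MB in memory block 2; 1 MB remain.
Put 35 MB in memory block 5; 29 MB remain.
Put 22 MB in memory block 5; 7 MB remain.
Put 50 MB in memory block 6; 14 MB remain.
Put 52 MB in memory block 7; 12 MB remain.
Put 56 MB in memory block 8; 8 MB remain.
8 memory blocks × 64 MB = 512 MB; used 437 MB; unused 75 MB.

75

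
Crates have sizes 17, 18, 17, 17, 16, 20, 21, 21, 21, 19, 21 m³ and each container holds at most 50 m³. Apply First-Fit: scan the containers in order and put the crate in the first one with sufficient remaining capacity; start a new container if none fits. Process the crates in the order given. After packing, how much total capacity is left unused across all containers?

container 1: place 17 m³, 33 m³ left
container 1: place 18 m³, 15 m³ left
container 2: place 17 m³, 33 m³ left
container 2: place 17 m³, 16 m³ left
container 2: place 16 m³, 0 m³ left
container 3: place 20 m³, 30 m³ left
container 3: place 21 m³, 9 m³ left
container 4: place 21 m³, 29 m³ left
container 4: place 21 m³, 8 m³ left
container 5: place 19 m³, 31 m³ left
container 5: place 21 m³, 10 m³ left
5 containers × 50 m³ = 250 m³; used 208 m³; unused 42 m³.

42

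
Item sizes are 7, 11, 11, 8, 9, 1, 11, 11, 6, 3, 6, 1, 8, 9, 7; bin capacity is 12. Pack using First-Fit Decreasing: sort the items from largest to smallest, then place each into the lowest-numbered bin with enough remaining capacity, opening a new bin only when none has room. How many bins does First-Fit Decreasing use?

11 bins

Sorted descending: 11, 11, 11, 11, 9, 9, 8, 8, 7, 7, 6, 6, 3, 1, 1.
11 → bin 1 (remaining 1)
11 → bin 2 (remaining 1)
11 → bin 3 (remaining 1)
11 → bin 4 (remaining 1)
9 → bin 5 (remaining 3)
9 → bin 6 (remaining 3)
8 → bin 7 (remaining 4)
8 → bin 8 (remaining 4)
7 → bin 9 (remaining 5)
7 → bin 10 (remaining 5)
6 → bin 11 (remaining 6)
6 → bin 11 (remaining 0)
3 → bin 5 (remaining 0)
1 → bin 1 (remaining 0)
1 → bin 2 (remaining 0)
Final bins: [11,1] [11,1] [11] [11] [9,3] [9] [8] [8] [7] [7] [6,6].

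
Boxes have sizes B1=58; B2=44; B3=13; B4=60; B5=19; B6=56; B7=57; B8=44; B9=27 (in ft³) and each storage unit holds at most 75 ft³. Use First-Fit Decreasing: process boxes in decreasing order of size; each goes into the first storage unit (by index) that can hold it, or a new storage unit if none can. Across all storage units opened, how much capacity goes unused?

Sorted descending: 60, 58, 57, 56, 44, 44, 27, 19, 13.
60 ft³ → storage unit 1 (remaining 15 ft³)
58 ft³ → storage unit 2 (remaining 17 ft³)
57 ft³ → storage unit 3 (remaining 18 ft³)
56 ft³ → storage unit 4 (remaining 19 ft³)
44 ft³ → storage unit 5 (remaining 31 ft³)
44 ft³ → storage unit 6 (remaining 31 ft³)
27 ft³ → storage unit 5 (remaining 4 ft³)
19 ft³ → storage unit 4 (remaining 0 ft³)
13 ft³ → storage unit 1 (remaining 2 ft³)
6 storage units × 75 ft³ = 450 ft³; used 378 ft³; unused 72 ft³.

72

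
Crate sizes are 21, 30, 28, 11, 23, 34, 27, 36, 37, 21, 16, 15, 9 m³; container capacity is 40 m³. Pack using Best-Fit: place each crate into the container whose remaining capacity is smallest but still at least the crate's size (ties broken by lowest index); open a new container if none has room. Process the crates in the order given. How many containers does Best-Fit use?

21 m³ → container 1 (remaining 19 m³)
30 m³ → container 2 (remaining 10 m³)
28 m³ → container 3 (remaining 12 m³)
11 m³ → container 3 (remaining 1 m³)
23 m³ → container 4 (remaining 17 m³)
34 m³ → container 5 (remaining 6 m³)
27 m³ → container 6 (remaining 13 m³)
36 m³ → container 7 (remaining 4 m³)
37 m³ → container 8 (remaining 3 m³)
21 m³ → container 9 (remaining 19 m³)
16 m³ → container 4 (remaining 1 m³)
15 m³ → container 1 (remaining 4 m³)
9 m³ → container 2 (remaining 1 m³)
Final containers: [21,15] [30,9] [28,11] [23,16] [34] [27] [36] [37] [21].

9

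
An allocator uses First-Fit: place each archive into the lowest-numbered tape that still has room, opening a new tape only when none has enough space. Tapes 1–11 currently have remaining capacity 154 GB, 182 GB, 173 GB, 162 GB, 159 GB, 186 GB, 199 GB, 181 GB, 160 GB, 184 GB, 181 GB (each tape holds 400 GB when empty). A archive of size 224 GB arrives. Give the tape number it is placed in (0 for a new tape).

0

No tape has ≥ 224 GB free, so a new tape is opened.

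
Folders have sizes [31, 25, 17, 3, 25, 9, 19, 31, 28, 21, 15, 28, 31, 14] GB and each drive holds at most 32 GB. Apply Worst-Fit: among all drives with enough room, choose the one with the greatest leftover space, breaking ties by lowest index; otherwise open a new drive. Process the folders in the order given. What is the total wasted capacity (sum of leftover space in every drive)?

55

Put 31 GB in drive 1; 1 GB remain.
Put 25 GB in drive 2; 7 GB remain.
Put 17 GB in drive 3; 15 GB remain.
Put 3 GB in drive 3; 12 GB remain.
Put 25 GB in drive 4; 7 GB remain.
Put 9 GB in drive 3; 3 GB remain.
Put 19 GB in drive 5; 13 GB remain.
Put 31 GB in drive 6; 1 GB remain.
Put 28 GB in drive 7; 4 GB remain.
Put 21 GB in drive 8; 11 GB remain.
Put 15 GB in drive 9; 17 GB remain.
Put 28 GB in drive 10; 4 GB remain.
Put 31 GB in drive 11; 1 GB remain.
Put 14 GB in drive 9; 3 GB remain.
11 drives × 32 GB = 352 GB; used 297 GB; unused 55 GB.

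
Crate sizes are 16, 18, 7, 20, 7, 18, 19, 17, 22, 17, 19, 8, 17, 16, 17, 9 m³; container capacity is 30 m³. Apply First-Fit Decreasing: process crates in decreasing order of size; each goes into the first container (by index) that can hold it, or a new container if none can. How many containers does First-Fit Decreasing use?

Sorted descending: 22, 20, 19, 19, 18, 18, 17, 17, 17, 17, 16, 16, 9, 8, 7, 7.
22 m³ → container 1 (remaining 8 m³)
20 m³ → container 2 (remaining 10 m³)
19 m³ → container 3 (remaining 11 m³)
19 m³ → container 4 (remaining 11 m³)
18 m³ → container 5 (remaining 12 m³)
18 m³ → container 6 (remaining 12 m³)
17 m³ → container 7 (remaining 13 m³)
17 m³ → container 8 (remaining 13 m³)
17 m³ → container 9 (remaining 13 m³)
17 m³ → container 10 (remaining 13 m³)
16 m³ → container 11 (remaining 14 m³)
16 m³ → container 12 (remaining 14 m³)
9 m³ → container 2 (remaining 1 m³)
8 m³ → container 1 (remaining 0 m³)
7 m³ → container 3 (remaining 4 m³)
7 m³ → container 4 (remaining 4 m³)
Final containers: [22,8] [20,9] [19,7] [19,7] [18] [18] [17] [17] [17] [17] [16] [16].

12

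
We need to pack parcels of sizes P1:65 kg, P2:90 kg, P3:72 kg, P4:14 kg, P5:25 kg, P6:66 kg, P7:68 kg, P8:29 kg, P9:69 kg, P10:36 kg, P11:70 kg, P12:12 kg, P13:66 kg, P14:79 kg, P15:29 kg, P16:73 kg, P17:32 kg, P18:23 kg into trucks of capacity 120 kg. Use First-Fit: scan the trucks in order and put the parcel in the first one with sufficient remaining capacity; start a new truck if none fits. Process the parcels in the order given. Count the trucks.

truck 1: place P1 (65 kg), 55 kg left
truck 2: place P2 (90 kg), 30 kg left
truck 3: place P3 (72 kg), 48 kg left
truck 1: place P4 (14 kg), 41 kg left
truck 1: place P5 (25 kg), 16 kg left
truck 4: place P6 (66 kg), 54 kg left
truck 5: place P7 (68 kg), 52 kg left
truck 2: place P8 (29 kg), 1 kg left
truck 6: place P9 (69 kg), 51 kg left
truck 3: place P10 (36 kg), 12 kg left
truck 7: place P11 (70 kg), 50 kg left
truck 1: place P12 (12 kg), 4 kg left
truck 8: place P13 (66 kg), 54 kg left
truck 9: place P14 (79 kg), 41 kg left
truck 4: place P15 (29 kg), 25 kg left
truck 10: place P16 (73 kg), 47 kg left
truck 5: place P17 (32 kg), 20 kg left
truck 4: place P18 (23 kg), 2 kg left
Final trucks: [65,14,25,12] [90,29] [72,36] [66,29,23] [68,32] [69] [70] [66] [79] [73].

10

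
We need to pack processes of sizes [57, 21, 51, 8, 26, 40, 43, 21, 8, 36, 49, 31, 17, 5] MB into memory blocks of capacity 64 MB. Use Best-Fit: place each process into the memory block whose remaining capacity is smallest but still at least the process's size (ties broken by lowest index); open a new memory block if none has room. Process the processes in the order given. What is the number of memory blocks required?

57 MB → memory block 1 (remaining 7 MB)
21 MB → memory block 2 (remaining 43 MB)
51 MB → memory block 3 (remaining 13 MB)
8 MB → memory block 3 (remaining 5 MB)
26 MB → memory block 2 (remaining 17 MB)
40 MB → memory block 4 (remaining 24 MB)
43 MB → memory block 5 (remaining 21 MB)
21 MB → memory block 5 (remaining 0 MB)
8 MB → memory block 2 (remaining 9 MB)
36 MB → memory block 6 (remaining 28 MB)
49 MB → memory block 7 (remaining 15 MB)
31 MB → memory block 8 (remaining 33 MB)
17 MB → memory block 4 (remaining 7 MB)
5 MB → memory block 3 (remaining 0 MB)
Final memory blocks: [57] [21,26,8] [51,8,5] [40,17] [43,21] [36] [49] [31].

8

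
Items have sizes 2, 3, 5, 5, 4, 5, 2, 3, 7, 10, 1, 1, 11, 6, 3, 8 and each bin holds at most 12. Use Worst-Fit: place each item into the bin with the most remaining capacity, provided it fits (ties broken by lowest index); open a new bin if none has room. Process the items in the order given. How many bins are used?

8

Put 2 in bin 1; 10 remain.
Put 3 in bin 1; 7 remain.
Put 5 in bin 1; 2 remain.
Put 5 in bin 2; 7 remain.
Put 4 in bin 2; 3 remain.
Put 5 in bin 3; 7 remain.
Put 2 in bin 3; 5 remain.
Put 3 in bin 3; 2 remain.
Put 7 in bin 4; 5 remain.
Put 10 in bin 5; 2 remain.
Put 1 in bin 4; 4 remain.
Put 1 in bin 4; 3 remain.
Put 11 in bin 6; 1 remain.
Put 6 in bin 7; 6 remain.
Put 3 in bin 7; 3 remain.
Put 8 in bin 8; 4 remain.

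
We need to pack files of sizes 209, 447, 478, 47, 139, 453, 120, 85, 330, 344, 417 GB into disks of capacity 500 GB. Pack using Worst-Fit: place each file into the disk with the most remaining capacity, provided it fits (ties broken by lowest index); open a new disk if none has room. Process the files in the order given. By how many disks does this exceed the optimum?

1

Worst-Fit: [209,47,139] [447] [478] [453] [120,85] [330] [344] [417] → 8 disks.
Total size 3069 GB; any packing needs at least ⌈3069/500⌉ = 7 disks.
An optimal packing achieves that bound: [478] [453,47] [447] [417] [344,139] [330,120] [209,85] → 7 disks.
Excess: 8 − 7 = 1.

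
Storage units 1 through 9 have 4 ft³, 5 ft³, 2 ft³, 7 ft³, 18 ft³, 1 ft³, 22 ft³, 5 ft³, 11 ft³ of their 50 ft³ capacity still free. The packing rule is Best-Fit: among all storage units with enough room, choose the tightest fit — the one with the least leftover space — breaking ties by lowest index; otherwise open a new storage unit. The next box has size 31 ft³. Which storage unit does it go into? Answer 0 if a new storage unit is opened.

0

No storage unit has ≥ 31 ft³ free, so a new storage unit is opened.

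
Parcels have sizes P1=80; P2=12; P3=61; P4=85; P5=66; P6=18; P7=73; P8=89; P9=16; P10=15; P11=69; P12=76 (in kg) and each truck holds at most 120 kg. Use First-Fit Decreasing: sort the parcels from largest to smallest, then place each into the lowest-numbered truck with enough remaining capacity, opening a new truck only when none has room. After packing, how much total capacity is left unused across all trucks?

300

Sorted descending: 89, 85, 80, 76, 73, 69, 66, 61, 18, 16, 15, 12.
truck 1: place 89 kg, 31 kg left
truck 2: place 85 kg, 35 kg left
truck 3: place 80 kg, 40 kg left
truck 4: place 76 kg, 44 kg left
truck 5: place 73 kg, 47 kg left
truck 6: place 69 kg, 51 kg left
truck 7: place 66 kg, 54 kg left
truck 8: place 61 kg, 59 kg left
truck 1: place 18 kg, 13 kg left
truck 2: place 16 kg, 19 kg left
truck 2: place 15 kg, 4 kg left
truck 1: place 12 kg, 1 kg left
8 trucks × 120 kg = 960 kg; used 660 kg; unused 300 kg.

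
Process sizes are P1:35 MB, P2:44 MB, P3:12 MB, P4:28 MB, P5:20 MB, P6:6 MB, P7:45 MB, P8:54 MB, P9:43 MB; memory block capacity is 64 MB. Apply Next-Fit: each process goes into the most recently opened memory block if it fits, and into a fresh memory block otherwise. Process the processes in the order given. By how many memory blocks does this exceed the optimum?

1

Next-Fit: [35] [44,12] [28,20,6] [45] [54] [43] → 6 memory blocks.
Total size 287 MB; any packing needs at least ⌈287/64⌉ = 5 memory blocks.
An optimal packing achieves that bound: [54,6] [45,12] [44,20] [43] [35,28] → 5 memory blocks.
Excess: 6 − 5 = 1.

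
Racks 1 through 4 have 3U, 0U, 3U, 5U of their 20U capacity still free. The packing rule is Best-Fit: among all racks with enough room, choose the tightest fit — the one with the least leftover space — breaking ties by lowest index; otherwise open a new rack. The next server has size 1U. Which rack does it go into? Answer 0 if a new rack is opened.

Racks with room: rack 1 (3U), rack 3 (3U), rack 4 (5U).
Tightest fit is rack 1 with 3U free.

1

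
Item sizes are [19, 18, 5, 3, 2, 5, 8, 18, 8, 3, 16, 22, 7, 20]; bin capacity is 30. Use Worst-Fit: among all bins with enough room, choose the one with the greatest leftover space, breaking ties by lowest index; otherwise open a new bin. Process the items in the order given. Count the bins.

6 bins

Put 19 in bin 1; 11 remain.
Put 18 in bin 2; 12 remain.
Put 5 in bin 2; 7 remain.
Put 3 in bin 1; 8 remain.
Put 2 in bin 1; 6 remain.
Put 5 in bin 2; 2 remain.
Put 8 in bin 3; 22 remain.
Put 18 in bin 3; 4 remain.
Put 8 in bin 4; 22 remain.
Put 3 in bin 4; 19 remain.
Put 16 in bin 4; 3 remain.
Put 22 in bin 5; 8 remain.
Put 7 in bin 5; 1 remain.
Put 20 in bin 6; 10 remain.
Final bins: [19,3,2] [18,5,5] [8,18] [8,3,16] [22,7] [20].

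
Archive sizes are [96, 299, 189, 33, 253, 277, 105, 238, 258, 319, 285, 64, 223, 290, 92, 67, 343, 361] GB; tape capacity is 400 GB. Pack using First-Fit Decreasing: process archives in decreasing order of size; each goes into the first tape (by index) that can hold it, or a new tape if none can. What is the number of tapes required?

12

Sorted descending: 361, 343, 319, 299, 290, 285, 277, 258, 253, 238, 223, 189, 105, 96, 92, 67, 64, 33.
Put 361 GB in tape 1; 39 GB remain.
Put 343 GB in tape 2; 57 GB remain.
Put 319 GB in tape 3; 81 GB remain.
Put 299 GB in tape 4; 101 GB remain.
Put 290 GB in tape 5; 110 GB remain.
Put 285 GB in tape 6; 115 GB remain.
Put 277 GB in tape 7; 123 GB remain.
Put 258 GB in tape 8; 142 GB remain.
Put 253 GB in tape 9; 147 GB remain.
Put 238 GB in tape 10; 162 GB remain.
Put 223 GB in tape 11; 177 GB remain.
Put 189 GB in tape 12; 211 GB remain.
Put 105 GB in tape 5; 5 GB remain.
Put 96 GB in tape 4; 5 GB remain.
Put 92 GB in tape 6; 23 GB remain.
Put 67 GB in tape 3; 14 GB remain.
Put 64 GB in tape 7; 59 GB remain.
Put 33 GB in tape 1; 6 GB remain.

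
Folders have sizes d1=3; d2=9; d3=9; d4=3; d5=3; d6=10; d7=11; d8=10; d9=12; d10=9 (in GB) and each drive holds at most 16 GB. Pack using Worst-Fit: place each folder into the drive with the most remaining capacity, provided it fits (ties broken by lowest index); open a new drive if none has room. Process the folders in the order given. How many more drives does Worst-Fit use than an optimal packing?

0

Worst-Fit: [3,9,3] [9,3] [10] [11] [10] [12] [9] → 7 drives.
7 folders exceed 8 GB (half the capacity), and no two of those can share a drive, so at least 7 drives are needed.
So 7 is already optimal.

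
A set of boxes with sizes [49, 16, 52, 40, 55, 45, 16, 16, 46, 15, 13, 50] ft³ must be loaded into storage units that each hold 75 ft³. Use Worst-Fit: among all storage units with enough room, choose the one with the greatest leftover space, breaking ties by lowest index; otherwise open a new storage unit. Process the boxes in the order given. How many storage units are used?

storage unit 1: place 49 ft³, 26 ft³ left
storage unit 1: place 16 ft³, 10 ft³ left
storage unit 2: place 52 ft³, 23 ft³ left
storage unit 3: place 40 ft³, 35 ft³ left
storage unit 4: place 55 ft³, 20 ft³ left
storage unit 5: place 45 ft³, 30 ft³ left
storage unit 3: place 16 ft³, 19 ft³ left
storage unit 5: place 16 ft³, 14 ft³ left
storage unit 6: place 46 ft³, 29 ft³ left
storage unit 6: place 15 ft³, 14 ft³ left
storage unit 2: place 13 ft³, 10 ft³ left
storage unit 7: place 50 ft³, 25 ft³ left

7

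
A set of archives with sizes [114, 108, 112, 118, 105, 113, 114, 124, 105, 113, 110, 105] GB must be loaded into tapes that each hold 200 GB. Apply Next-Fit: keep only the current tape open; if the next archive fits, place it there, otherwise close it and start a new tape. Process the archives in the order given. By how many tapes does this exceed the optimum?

Next-Fit: [114] [108] [112] [118] [105] [113] [114] [124] [105] [113] [110] [105] → 12 tapes.
12 archives exceed 100 GB (half the capacity), and no two of those can share a tape, so at least 12 tapes are needed.
So 12 is already optimal.

0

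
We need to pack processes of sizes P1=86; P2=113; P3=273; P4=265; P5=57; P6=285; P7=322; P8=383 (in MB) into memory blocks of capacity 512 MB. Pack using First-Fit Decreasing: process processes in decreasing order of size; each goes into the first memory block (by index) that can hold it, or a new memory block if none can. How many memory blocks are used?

Sorted descending: 383, 322, 285, 273, 265, 113, 86, 57.
memory block 1: place 383 MB, 129 MB left
memory block 2: place 322 MB, 190 MB left
memory block 3: place 285 MB, 227 MB left
memory block 4: place 273 MB, 239 MB left
memory block 5: place 265 MB, 247 MB left
memory block 1: place 113 MB, 16 MB left
memory block 2: place 86 MB, 104 MB left
memory block 2: place 57 MB, 47 MB left

5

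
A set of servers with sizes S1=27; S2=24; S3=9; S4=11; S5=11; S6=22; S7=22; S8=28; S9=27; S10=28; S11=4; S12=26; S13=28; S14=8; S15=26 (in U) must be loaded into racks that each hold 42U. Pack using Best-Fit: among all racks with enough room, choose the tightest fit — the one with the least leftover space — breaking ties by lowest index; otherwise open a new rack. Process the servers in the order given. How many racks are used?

rack 1: place S1 (27U), 15U left
rack 2: place S2 (24U), 18U left
rack 1: place S3 (9U), 6U left
rack 2: place S4 (11U), 7U left
rack 3: place S5 (11U), 31U left
rack 3: place S6 (22U), 9U left
rack 4: place S7 (22U), 20U left
rack 5: place S8 (28U), 14U left
rack 6: place S9 (27U), 15U left
rack 7: place S10 (28U), 14U left
rack 1: place S11 (4U), 2U left
rack 8: place S12 (26U), 16U left
rack 9: place S13 (28U), 14U left
rack 3: place S14 (8U), 1U left
rack 10: place S15 (26U), 16U left
Final racks: [27,9,4] [24,11] [11,22,8] [22] [28] [27] [28] [26] [28] [26].

10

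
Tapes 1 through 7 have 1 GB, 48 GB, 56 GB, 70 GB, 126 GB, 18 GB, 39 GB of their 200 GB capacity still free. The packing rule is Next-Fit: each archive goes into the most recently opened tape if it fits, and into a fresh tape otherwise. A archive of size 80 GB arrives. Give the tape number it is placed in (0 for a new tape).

Next-Fit only looks at tape 7, which has 39 GB free.
80 GB does not fit, so a new tape is opened.

0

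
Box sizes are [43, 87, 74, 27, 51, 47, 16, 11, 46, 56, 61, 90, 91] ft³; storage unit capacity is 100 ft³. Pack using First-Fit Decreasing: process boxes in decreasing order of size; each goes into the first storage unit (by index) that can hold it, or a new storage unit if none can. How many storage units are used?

8

Sorted descending: 91, 90, 87, 74, 61, 56, 51, 47, 46, 43, 27, 16, 11.
91 ft³ → storage unit 1 (remaining 9 ft³)
90 ft³ → storage unit 2 (remaining 10 ft³)
87 ft³ → storage unit 3 (remaining 13 ft³)
74 ft³ → storage unit 4 (remaining 26 ft³)
61 ft³ → storage unit 5 (remaining 39 ft³)
56 ft³ → storage unit 6 (remaining 44 ft³)
51 ft³ → storage unit 7 (remaining 49 ft³)
47 ft³ → storage unit 7 (remaining 2 ft³)
46 ft³ → storage unit 8 (remaining 54 ft³)
43 ft³ → storage unit 6 (remaining 1 ft³)
27 ft³ → storage unit 5 (remaining 12 ft³)
16 ft³ → storage unit 4 (remaining 10 ft³)
11 ft³ → storage unit 3 (remaining 2 ft³)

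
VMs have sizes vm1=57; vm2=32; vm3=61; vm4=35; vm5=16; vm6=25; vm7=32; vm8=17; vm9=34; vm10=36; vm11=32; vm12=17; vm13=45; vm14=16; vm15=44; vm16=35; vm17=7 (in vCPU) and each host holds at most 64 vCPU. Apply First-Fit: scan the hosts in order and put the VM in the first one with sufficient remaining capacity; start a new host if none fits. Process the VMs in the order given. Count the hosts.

vm1 (57 vCPU) → host 1 (remaining 7 vCPU)
vm2 (32 vCPU) → host 2 (remaining 32 vCPU)
vm3 (61 vCPU) → host 3 (remaining 3 vCPU)
vm4 (35 vCPU) → host 4 (remaining 29 vCPU)
vm5 (16 vCPU) → host 2 (remaining 16 vCPU)
vm6 (25 vCPU) → host 4 (remaining 4 vCPU)
vm7 (32 vCPU) → host 5 (remaining 32 vCPU)
vm8 (17 vCPU) → host 5 (remaining 15 vCPU)
vm9 (34 vCPU) → host 6 (remaining 30 vCPU)
vm10 (36 vCPU) → host 7 (remaining 28 vCPU)
vm11 (32 vCPU) → host 8 (remaining 32 vCPU)
vm12 (17 vCPU) → host 6 (remaining 13 vCPU)
vm13 (45 vCPU) → host 9 (remaining 19 vCPU)
vm14 (16 vCPU) → host 2 (remaining 0 vCPU)
vm15 (44 vCPU) → host 10 (remaining 20 vCPU)
vm16 (35 vCPU) → host 11 (remaining 29 vCPU)
vm17 (7 vCPU) → host 1 (remaining 0 vCPU)

11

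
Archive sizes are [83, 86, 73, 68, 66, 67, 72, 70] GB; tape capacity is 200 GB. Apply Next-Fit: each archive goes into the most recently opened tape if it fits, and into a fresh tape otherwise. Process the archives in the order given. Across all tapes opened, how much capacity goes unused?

tape 1: place 83 GB, 117 GB left
tape 1: place 86 GB, 31 GB left
tape 2: place 73 GB, 127 GB left
tape 2: place 68 GB, 59 GB left
tape 3: place 66 GB, 134 GB left
tape 3: place 67 GB, 67 GB left
tape 4: place 72 GB, 128 GB left
tape 4: place 70 GB, 58 GB left
4 tapes × 200 GB = 800 GB; used 585 GB; unused 215 GB.

215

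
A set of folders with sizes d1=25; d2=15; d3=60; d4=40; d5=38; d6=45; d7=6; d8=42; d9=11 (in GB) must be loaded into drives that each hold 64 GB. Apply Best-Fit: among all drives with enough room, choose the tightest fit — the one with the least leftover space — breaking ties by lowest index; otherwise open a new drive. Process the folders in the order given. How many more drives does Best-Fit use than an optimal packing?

Best-Fit: [25,15] [60] [40] [38] [45,6,11] [42] → 6 drives.
Total size 282 GB; any packing needs at least ⌈282/64⌉ = 5 drives.
An optimal packing achieves that bound: [60] [45,15] [42,11,6] [40] [38,25] → 5 drives.
Excess: 6 − 5 = 1.

1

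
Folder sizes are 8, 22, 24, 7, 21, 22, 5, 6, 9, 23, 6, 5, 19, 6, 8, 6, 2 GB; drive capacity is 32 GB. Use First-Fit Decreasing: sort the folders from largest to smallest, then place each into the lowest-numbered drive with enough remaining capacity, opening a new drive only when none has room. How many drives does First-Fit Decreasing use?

Sorted descending: 24, 23, 22, 22, 21, 19, 9, 8, 8, 7, 6, 6, 6, 6, 5, 5, 2.
drive 1: place 24 GB, 8 GB left
drive 2: place 23 GB, 9 GB left
drive 3: place 22 GB, 10 GB left
drive 4: place 22 GB, 10 GB left
drive 5: place 21 GB, 11 GB left
drive 6: place 19 GB, 13 GB left
drive 2: place 9 GB, 0 GB left
drive 1: place 8 GB, 0 GB left
drive 3: place 8 GB, 2 GB left
drive 4: place 7 GB, 3 GB left
drive 5: place 6 GB, 5 GB left
drive 6: place 6 GB, 7 GB left
drive 6: place 6 GB, 1 GB left
drive 7: place 6 GB, 26 GB left
drive 5: place 5 GB, 0 GB left
drive 7: place 5 GB, 21 GB left
drive 3: place 2 GB, 0 GB left

7 drives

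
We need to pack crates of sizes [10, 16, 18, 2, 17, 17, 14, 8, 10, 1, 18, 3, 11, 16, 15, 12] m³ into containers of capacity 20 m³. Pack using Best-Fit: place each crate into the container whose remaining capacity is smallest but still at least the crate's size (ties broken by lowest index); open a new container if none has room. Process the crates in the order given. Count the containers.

12 containers

Put 10 m³ in container 1; 10 m³ remain.
Put 16 m³ in container 2; 4 m³ remain.
Put 18 m³ in container 3; 2 m³ remain.
Put 2 m³ in container 3; 0 m³ remain.
Put 17 m³ in container 4; 3 m³ remain.
Put 17 m³ in container 5; 3 m³ remain.
Put 14 m³ in container 6; 6 m³ remain.
Put 8 m³ in container 1; 2 m³ remain.
Put 10 m³ in container 7; 10 m³ remain.
Put 1 m³ in container 1; 1 m³ remain.
Put 18 m³ in container 8; 2 m³ remain.
Put 3 m³ in container 4; 0 m³ remain.
Put 11 m³ in container 9; 9 m³ remain.
Put 16 m³ in container 10; 4 m³ remain.
Put 15 m³ in container 11; 5 m³ remain.
Put 12 m³ in container 12; 8 m³ remain.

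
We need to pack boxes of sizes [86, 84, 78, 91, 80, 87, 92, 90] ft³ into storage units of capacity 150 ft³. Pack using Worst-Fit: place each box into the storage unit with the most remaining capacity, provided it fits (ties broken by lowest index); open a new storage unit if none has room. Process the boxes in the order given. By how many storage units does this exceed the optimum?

0

Worst-Fit: [86] [84] [78] [91] [80] [87] [92] [90] → 8 storage units.
8 boxes exceed 75 ft³ (half the capacity), and no two of those can share a storage unit, so at least 8 storage units are needed.
So 8 is already optimal.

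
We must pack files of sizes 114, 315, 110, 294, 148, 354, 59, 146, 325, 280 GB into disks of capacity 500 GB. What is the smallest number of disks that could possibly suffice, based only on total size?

5

Total size = 114 + 315 + 110 + 294 + 148 + 354 + 59 + 146 + 325 + 280 = 2145 GB.
⌈2145 / 500⌉ = 5.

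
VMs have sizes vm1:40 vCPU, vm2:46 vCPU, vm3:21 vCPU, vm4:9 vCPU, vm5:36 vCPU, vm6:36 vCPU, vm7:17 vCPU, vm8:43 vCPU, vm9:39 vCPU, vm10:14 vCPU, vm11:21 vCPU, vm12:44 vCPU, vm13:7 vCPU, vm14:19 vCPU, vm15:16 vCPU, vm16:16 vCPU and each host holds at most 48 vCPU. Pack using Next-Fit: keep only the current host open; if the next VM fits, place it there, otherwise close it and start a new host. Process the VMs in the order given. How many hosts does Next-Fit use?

vm1 (40 vCPU) → host 1 (remaining 8 vCPU)
vm2 (46 vCPU) → host 2 (remaining 2 vCPU)
vm3 (21 vCPU) → host 3 (remaining 27 vCPU)
vm4 (9 vCPU) → host 3 (remaining 18 vCPU)
vm5 (36 vCPU) → host 4 (remaining 12 vCPU)
vm6 (36 vCPU) → host 5 (remaining 12 vCPU)
vm7 (17 vCPU) → host 6 (remaining 31 vCPU)
vm8 (43 vCPU) → host 7 (remaining 5 vCPU)
vm9 (39 vCPU) → host 8 (remaining 9 vCPU)
vm10 (14 vCPU) → host 9 (remaining 34 vCPU)
vm11 (21 vCPU) → host 9 (remaining 13 vCPU)
vm12 (44 vCPU) → host 10 (remaining 4 vCPU)
vm13 (7 vCPU) → host 11 (remaining 41 vCPU)
vm14 (19 vCPU) → host 11 (remaining 22 vCPU)
vm15 (16 vCPU) → host 11 (remaining 6 vCPU)
vm16 (16 vCPU) → host 12 (remaining 32 vCPU)

12 hosts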